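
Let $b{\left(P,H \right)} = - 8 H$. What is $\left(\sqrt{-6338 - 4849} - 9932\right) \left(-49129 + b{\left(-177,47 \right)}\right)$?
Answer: $491683660 - 148515 i \sqrt{1243} \approx 4.9168 \cdot 10^{8} - 5.2361 \cdot 10^{6} i$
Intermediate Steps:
$\left(\sqrt{-6338 - 4849} - 9932\right) \left(-49129 + b{\left(-177,47 \right)}\right) = \left(\sqrt{-6338 - 4849} - 9932\right) \left(-49129 - 376\right) = \left(\sqrt{-11187} - 9932\right) \left(-49129 - 376\right) = \left(3 i \sqrt{1243} - 9932\right) \left(-49505\right) = \left(-9932 + 3 i \sqrt{1243}\right) \left(-49505\right) = 491683660 - 148515 i \sqrt{1243}$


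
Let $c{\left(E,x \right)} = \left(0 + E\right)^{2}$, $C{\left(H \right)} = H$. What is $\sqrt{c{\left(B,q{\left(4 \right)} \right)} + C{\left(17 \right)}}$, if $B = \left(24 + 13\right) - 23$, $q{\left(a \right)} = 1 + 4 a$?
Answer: $\sqrt{213} \approx 14.595$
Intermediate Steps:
$B = 14$ ($B = 37 - 23 = 14$)
$c{\left(E,x \right)} = E^{2}$
$\sqrt{c{\left(B,q{\left(4 \right)} \right)} + C{\left(17 \right)}} = \sqrt{14^{2} + 17} = \sqrt{196 + 17} = \sqrt{213}$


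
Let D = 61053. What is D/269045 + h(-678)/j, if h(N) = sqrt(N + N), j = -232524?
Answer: 61053/269045 - I*sqrt(339)/116262 ≈ 0.22692 - 0.00015837*I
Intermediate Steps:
h(N) = sqrt(2)*sqrt(N) (h(N) = sqrt(2*N) = sqrt(2)*sqrt(N))
D/269045 + h(-678)/j = 61053/269045 + (sqrt(2)*sqrt(-678))/(-232524) = 61053*(1/269045) + (sqrt(2)*(I*sqrt(678)))*(-1/232524) = 61053/269045 + (2*I*sqrt(339))*(-1/232524) = 61053/269045 - I*sqrt(339)/116262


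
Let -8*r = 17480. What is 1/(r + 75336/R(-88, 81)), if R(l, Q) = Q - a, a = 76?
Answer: 5/64411 ≈ 7.7626e-5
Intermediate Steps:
R(l, Q) = -76 + Q (R(l, Q) = Q - 1*76 = Q - 76 = -76 + Q)
r = -2185 (r = -⅛*17480 = -2185)
1/(r + 75336/R(-88, 81)) = 1/(-2185 + 75336/(-76 + 81)) = 1/(-2185 + 75336/5) = 1/(64411/5) = 5/64411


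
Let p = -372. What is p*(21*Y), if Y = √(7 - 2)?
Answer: -7812*√5 ≈ -17468.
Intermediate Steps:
Y = √5 ≈ 2.2361
p*(21*Y) = -7812*√5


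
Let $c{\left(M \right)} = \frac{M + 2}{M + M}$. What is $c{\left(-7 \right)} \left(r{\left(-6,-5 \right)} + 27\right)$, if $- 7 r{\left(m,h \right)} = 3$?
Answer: $\frac{465}{49} \approx 9.4898$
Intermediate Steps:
$c{\left(M \right)} = \frac{2 + M}{2 M}$
$r{\left(m,h \right)} = - \frac{3}{7}$ ($r{\left(m,h \right)} = \left(- \frac{1}{7}\right) 3 = - \frac{3}{7}$)
$c{\left(-7 \right)} \left(r{\left(-6,-5 \right)} + 27\right) = \frac{2 - 7}{2 \left(-7\right)} \left(- \frac{3}{7} + 27\right) = \frac{1}{2} \left(- \frac{1}{7}\right) \left(-5\right) \frac{186}{7} = \frac{5}{14} \cdot \frac{186}{7} = \frac{465}{49}$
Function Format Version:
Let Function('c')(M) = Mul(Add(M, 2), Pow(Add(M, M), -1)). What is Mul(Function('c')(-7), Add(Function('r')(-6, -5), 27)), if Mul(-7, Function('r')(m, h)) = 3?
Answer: Rational(465, 49) ≈ 9.4898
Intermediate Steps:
Function('c')(M) = Mul(Rational(1, 2), Pow(M, -1), Add(2, M)) (Function('c')(M) = Mul(Add(2, M), Pow(Mul(2, M), -1)) = Mul(Add(2, M), Mul(Rational(1, 2), Pow(M, -1))) = Mul(Rational(1, 2), Pow(M, -1), Add(2, M)))
Function('r')(m, h) = Rational(-3, 7) (Function('r')(m, h) = Mul(Rational(-1, 7), 3) = Rational(-3, 7))
Mul(Function('c')(-7), Add(Function('r')(-6, -5), 27)) = Mul(Mul(Rational(1, 2), Pow(-7, -1), Add(2, -7)), Add(Rational(-3, 7), 27)) = Mul(Mul(Rational(1, 2), Rational(-1, 7), -5), Rational(186, 7)) = Mul(Rational(5, 14), Rational(186, 7)) = Rational(465, 49)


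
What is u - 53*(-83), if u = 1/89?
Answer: 391512/89 ≈ 4399.0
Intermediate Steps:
u = 1/89 ≈ 0.011236
u - 53*(-83) = 1/89 - 53*(-83) = 1/89 + 4399 = 391512/89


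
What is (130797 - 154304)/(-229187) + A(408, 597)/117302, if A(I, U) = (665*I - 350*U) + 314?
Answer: 8561888011/13442046737 ≈ 0.63695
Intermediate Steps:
A(I, U) = 314 - 350*U + 665*I (A(I, U) = (-350*U + 665*I) + 314 = 314 - 350*U + 665*I)
(130797 - 154304)/(-229187) + A(408, 597)/117302 = (130797 - 154304)/(-229187) + (314 - 350*597 + 665*408)/117302 = -23507*(-1/229187) + (314 - 208950 + 271320)*(1/117302) = 23507/229187 + 62684*(1/117302) = 23507/229187 + 31342/58651 = 8561888011/13442046737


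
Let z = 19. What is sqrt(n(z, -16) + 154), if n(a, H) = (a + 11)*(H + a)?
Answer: 2*sqrt(61) ≈ 15.620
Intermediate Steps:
n(a, H) = (11 + a)*(H + a)
sqrt(n(z, -16) + 154) = sqrt((19**2 + 11*(-16) + 11*19 - 16*19) + 154) = sqrt((361 - 176 + 209 - 304) + 154) = sqrt(90 + 154) = sqrt(244) = 2*sqrt(61)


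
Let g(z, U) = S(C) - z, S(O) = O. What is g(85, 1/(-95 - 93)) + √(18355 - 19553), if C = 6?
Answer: -79 + I*√1198 ≈ -79.0 + 34.612*I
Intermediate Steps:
g(z, U) = 6 - z
g(85, 1/(-95 - 93)) + √(18355 - 19553) = (6 - 1*85) + √(18355 - 19553) = (6 - 85) + √(-1198) = -79 + I*√1198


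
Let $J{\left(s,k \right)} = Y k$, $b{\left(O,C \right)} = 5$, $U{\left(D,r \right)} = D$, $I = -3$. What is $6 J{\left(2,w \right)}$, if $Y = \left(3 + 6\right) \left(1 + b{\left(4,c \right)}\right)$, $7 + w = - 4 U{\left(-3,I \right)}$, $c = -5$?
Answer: $1620$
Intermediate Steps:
$w = 5$ ($w = -7 - -12 = -7 + 12 = 5$)
$Y = 54$ ($Y = \left(3 + 6\right) \left(1 + 5\right) = 9 \cdot 6 = 54$)
$J{\left(s,k \right)} = 54 k$
$6 J{\left(2,w \right)} = 6 \cdot 54 \cdot 5 = 6 \cdot 270 = 1620$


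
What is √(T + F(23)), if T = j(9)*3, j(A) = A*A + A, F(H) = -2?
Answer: 2*√67 ≈ 16.371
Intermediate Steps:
j(A) = A + A² (j(A) = A² + A = A + A²)
T = 270 (T = (9*(1 + 9))*3 = (9*10)*3 = 90*3 = 270)
√(T + F(23)) = √(270 - 2) = √268 = 2*√67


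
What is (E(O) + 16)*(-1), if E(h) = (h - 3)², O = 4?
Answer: -17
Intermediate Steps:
E(h) = (-3 + h)²
(E(O) + 16)*(-1) = ((-3 + 4)² + 16)*(-1) = (1² + 16)*(-1) = (1 + 16)*(-1) = 17*(-1) = -17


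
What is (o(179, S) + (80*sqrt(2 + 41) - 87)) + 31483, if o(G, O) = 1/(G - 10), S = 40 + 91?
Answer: 5305925/169 + 80*sqrt(43) ≈ 31921.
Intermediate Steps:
S = 131
o(G, O) = 1/(-10 + G)
(o(179, S) + (80*sqrt(2 + 41) - 87)) + 31483 = (1/(-10 + 179) + (80*sqrt(2 + 41) - 87)) + 31483 = (1/169 + (80*sqrt(43) - 87)) + 31483 = (1/169 + (-87 + 80*sqrt(43))) + 31483 = (-14702/169 + 80*sqrt(43)) + 31483 = 5305925/169 + 80*sqrt(43)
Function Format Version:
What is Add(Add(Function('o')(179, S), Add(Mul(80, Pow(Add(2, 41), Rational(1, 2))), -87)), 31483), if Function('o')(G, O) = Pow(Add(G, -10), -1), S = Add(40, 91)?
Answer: Add(Rational(5305925, 169), Mul(80, Pow(43, Rational(1, 2)))) ≈ 31921.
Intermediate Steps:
S = 131
Function('o')(G, O) = Pow(Add(-10, G), -1)
Add(Add(Function('o')(179, S), Add(Mul(80, Pow(Add(2, 41), Rational(1, 2))), -87)), 31483) = Add(Add(Pow(Add(-10, 179), -1), Add(Mul(80, Pow(Add(2, 41), Rational(1, 2))), -87)), 31483) = Add(Add(Pow(169, -1), Add(Mul(80, Pow(43, Rational(1, 2))), -87)), 31483) = Add(Add(Rational(1, 169), Add(-87, Mul(80, Pow(43, Rational(1, 2))))), 31483) = Add(Add(Rational(-14702, 169), Mul(80, Pow(43, Rational(1, 2)))), 31483) = Add(Rational(5305925, 169), Mul(80, Pow(43, Rational(1, 2))))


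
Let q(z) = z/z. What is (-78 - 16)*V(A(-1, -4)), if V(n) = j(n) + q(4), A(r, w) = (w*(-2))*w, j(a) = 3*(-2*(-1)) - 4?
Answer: -282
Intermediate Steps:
q(z) = 1
j(a) = 2 (j(a) = 3*2 - 4 = 6 - 4 = 2)
A(r, w) = -2*w² (A(r, w) = (-2*w)*w = -2*w²)
V(n) = 3 (V(n) = 2 + 1 = 3)
(-78 - 16)*V(A(-1, -4)) = (-78 - 16)*3 = -94*3 = -282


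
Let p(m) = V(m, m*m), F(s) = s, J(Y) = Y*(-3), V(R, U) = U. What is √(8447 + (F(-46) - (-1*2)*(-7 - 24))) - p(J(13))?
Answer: -1521 + √8339 ≈ -1429.7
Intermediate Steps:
J(Y) = -3*Y
p(m) = m² (p(m) = m*m = m²)
√(8447 + (F(-46) - (-1*2)*(-7 - 24))) - p(J(13)) = √(8447 + (-46 - (-1*2)*(-7 - 24))) - (-3*13)² = √(8447 + (-46 - (-2)*(-31))) - 1*(-39)² = √(8447 + (-46 - 1*62)) - 1*1521 = √(8447 + (-46 - 62)) - 1521 = √(8447 - 108) - 1521 = √8339 - 1521 = -1521 + √8339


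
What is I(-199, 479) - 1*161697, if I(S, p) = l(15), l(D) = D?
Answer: -161682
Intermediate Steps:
I(S, p) = 15
I(-199, 479) - 1*161697 = 15 - 1*161697 = 15 - 161697 = -161682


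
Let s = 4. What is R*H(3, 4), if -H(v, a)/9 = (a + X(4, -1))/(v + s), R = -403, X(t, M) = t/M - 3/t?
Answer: -10881/28 ≈ -388.61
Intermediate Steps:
X(t, M) = -3/t + t/M
H(v, a) = -9*(-19/4 + a)/(4 + v) (H(v, a) = -9*(a + (-3/4 + 4/(-1)))/(v + 4) = -9*(a + (-3*¼ + 4*(-1)))/(4 + v) = -9*(a + (-¾ - 4))/(4 + v) = -9*(a - 19/4)/(4 + v) = -9*(-19/4 + a)/(4 + v))
R*H(3, 4) = -3627*(19 - 4*4)/(4*(4 + 3)) = -3627*(19 - 16)/(4*7) = -3627*3/(4*7) = -403*27/28 = -10881/28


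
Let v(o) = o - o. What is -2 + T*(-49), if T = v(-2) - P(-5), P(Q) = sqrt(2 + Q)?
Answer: -2 + 49*I*sqrt(3) ≈ -2.0 + 84.87*I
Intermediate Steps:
v(o) = 0
T = -I*sqrt(3) (T = 0 - sqrt(2 - 5) = 0 - sqrt(-3) = 0 - I*sqrt(3) = -I*sqrt(3) ≈ -1.732*I)
-2 + T*(-49) = -2 - I*sqrt(3)*(-49) = -2 + 49*I*sqrt(3)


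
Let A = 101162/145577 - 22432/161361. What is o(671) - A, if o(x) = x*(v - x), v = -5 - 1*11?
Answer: -10828570364578387/23490450297 ≈ -4.6098e+5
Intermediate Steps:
v = -16 (v = -5 - 11 = -16)
o(x) = x*(-16 - x)
A = 13058018218/23490450297 (A = 101162*(1/145577) - 22432*1/161361 = 101162/145577 - 22432/161361 = 13058018218/23490450297 ≈ 0.55589)
o(671) - A = -1*671*(16 + 671) - 1*13058018218/23490450297 = -1*671*687 - 13058018218/23490450297 = -460977 - 13058018218/23490450297 = -10828570364578387/23490450297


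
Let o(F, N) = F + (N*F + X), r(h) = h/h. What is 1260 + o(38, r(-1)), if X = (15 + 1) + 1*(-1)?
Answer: 1351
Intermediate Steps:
X = 15 (X = 16 - 1 = 15)
r(h) = 1
o(F, N) = 15 + F + F*N (o(F, N) = F + (N*F + 15) = F + (F*N + 15) = F + (15 + F*N) = 15 + F + F*N)
1260 + o(38, r(-1)) = 1260 + (15 + 38 + 38*1) = 1260 + (15 + 38 + 38) = 1260 + 91 = 1351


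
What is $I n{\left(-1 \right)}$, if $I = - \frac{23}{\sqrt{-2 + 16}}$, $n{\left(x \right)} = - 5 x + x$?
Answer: $- \frac{46 \sqrt{14}}{7} \approx -24.588$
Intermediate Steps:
$n{\left(x \right)} = - 4 x$
$I = - \frac{23 \sqrt{14}}{14}$ ($I = - \frac{23}{\sqrt{14}} = - 23 \frac{\sqrt{14}}{14} = - \frac{23 \sqrt{14}}{14} \approx -6.147$)
$I n{\left(-1 \right)} = - \frac{23 \sqrt{14}}{14} \left(\left(-4\right) \left(-1\right)\right) = - \frac{23 \sqrt{14}}{14} \cdot 4 = - \frac{46 \sqrt{14}}{7}$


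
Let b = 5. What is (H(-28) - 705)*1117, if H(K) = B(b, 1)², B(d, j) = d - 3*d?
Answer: -675785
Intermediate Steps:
B(d, j) = -2*d
H(K) = 100 (H(K) = (-2*5)² = (-10)² = 100)
(H(-28) - 705)*1117 = (100 - 705)*1117 = -605*1117 = -675785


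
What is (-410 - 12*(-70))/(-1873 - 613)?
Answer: -215/1243 ≈ -0.17297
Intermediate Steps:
(-410 - 12*(-70))/(-1873 - 613) = (-410 + 840)/(-2486) = 430*(-1/2486) = -215/1243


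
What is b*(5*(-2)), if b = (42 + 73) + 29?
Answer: -1440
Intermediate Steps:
b = 144 (b = 115 + 29 = 144)
b*(5*(-2)) = 144*(5*(-2)) = 144*(-10) = -1440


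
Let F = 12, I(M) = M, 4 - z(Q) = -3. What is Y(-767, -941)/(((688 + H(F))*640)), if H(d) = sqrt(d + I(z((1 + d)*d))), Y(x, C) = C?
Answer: -40463/18933000 + 941*sqrt(19)/302928000 ≈ -0.0021236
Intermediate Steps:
z(Q) = 7 (z(Q) = 4 - 1*(-3) = 4 + 3 = 7)
H(d) = sqrt(7 + d) (H(d) = sqrt(d + 7) = sqrt(7 + d))
Y(-767, -941)/(((688 + H(F))*640)) = -941*1/(640*(688 + sqrt(7 + 12))) = -941*1/(640*(688 + sqrt(19))) = -941/(440320 + 640*sqrt(19))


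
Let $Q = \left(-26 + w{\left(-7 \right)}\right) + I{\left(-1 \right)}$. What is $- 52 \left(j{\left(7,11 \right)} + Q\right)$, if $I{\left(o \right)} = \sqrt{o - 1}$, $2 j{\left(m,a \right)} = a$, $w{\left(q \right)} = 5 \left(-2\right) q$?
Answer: $-2574 - 52 i \sqrt{2} \approx -2574.0 - 73.539 i$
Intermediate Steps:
$w{\left(q \right)} = - 10 q$
$j{\left(m,a \right)} = \frac{a}{2}$
$I{\left(o \right)} = \sqrt{-1 + o}$
$Q = 44 + i \sqrt{2}$ ($Q = \left(-26 - -70\right) + \sqrt{-1 - 1} = \left(-26 + 70\right) + \sqrt{-2} = 44 + i \sqrt{2} \approx 44.0 + 1.4142 i$)
$- 52 \left(j{\left(7,11 \right)} + Q\right) = - 52 \left(\frac{1}{2} \cdot 11 + \left(44 + i \sqrt{2}\right)\right) = - 52 \left(\frac{11}{2} + \left(44 + i \sqrt{2}\right)\right) = - 52 \left(\frac{99}{2} + i \sqrt{2}\right) = -2574 - 52 i \sqrt{2}$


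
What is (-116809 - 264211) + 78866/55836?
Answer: -226325041/594 ≈ -3.8102e+5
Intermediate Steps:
(-116809 - 264211) + 78866/55836 = -381020 + 78866*(1/55836) = -381020 + 839/594 = -226325041/594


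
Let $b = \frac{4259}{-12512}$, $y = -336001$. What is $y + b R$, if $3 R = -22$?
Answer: $- \frac{6306019919}{18768} \approx -3.36 \cdot 10^{5}$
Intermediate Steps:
$R = - \frac{22}{3}$ ($R = \frac{1}{3} \left(-22\right) = - \frac{22}{3} \approx -7.3333$)
$b = - \frac{4259}{12512}$ ($b = 4259 \left(- \frac{1}{12512}\right) = - \frac{4259}{12512} \approx -0.34039$)
$y + b R = -336001 - - \frac{46849}{18768} = -336001 + \frac{46849}{18768} = - \frac{6306019919}{18768}$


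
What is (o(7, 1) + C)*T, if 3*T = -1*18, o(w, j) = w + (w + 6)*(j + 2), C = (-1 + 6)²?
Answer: -426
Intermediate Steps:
C = 25 (C = 5² = 25)
o(w, j) = w + (2 + j)*(6 + w) (o(w, j) = w + (6 + w)*(2 + j) = w + (2 + j)*(6 + w))
T = -6 (T = (-1*18)/3 = (⅓)*(-18) = -6)
(o(7, 1) + C)*T = ((12 + 3*7 + 6*1 + 1*7) + 25)*(-6) = ((12 + 21 + 6 + 7) + 25)*(-6) = (46 + 25)*(-6) = 71*(-6) = -426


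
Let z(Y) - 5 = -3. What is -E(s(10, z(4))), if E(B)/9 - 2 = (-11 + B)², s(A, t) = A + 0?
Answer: -27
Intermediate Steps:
z(Y) = 2 (z(Y) = 5 - 3 = 2)
s(A, t) = A
E(B) = 18 + 9*(-11 + B)²
-E(s(10, z(4))) = -(18 + 9*(-11 + 10)²) = -(18 + 9*(-1)²) = -(18 + 9*1) = -(18 + 9) = -1*27 = -27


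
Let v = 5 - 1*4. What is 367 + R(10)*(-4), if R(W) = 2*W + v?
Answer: 283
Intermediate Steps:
v = 1 (v = 5 - 4 = 1)
R(W) = 1 + 2*W (R(W) = 2*W + 1 = 1 + 2*W)
367 + R(10)*(-4) = 367 + (1 + 2*10)*(-4) = 367 + (1 + 20)*(-4) = 367 + 21*(-4) = 367 - 84 = 283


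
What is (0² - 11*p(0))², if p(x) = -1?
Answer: 121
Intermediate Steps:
(0² - 11*p(0))² = (0² - 11*(-1))² = (0 + 11)² = 11² = 121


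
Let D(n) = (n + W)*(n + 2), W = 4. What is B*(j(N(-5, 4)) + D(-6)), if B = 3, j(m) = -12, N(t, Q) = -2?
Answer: -12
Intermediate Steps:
D(n) = (2 + n)*(4 + n) (D(n) = (n + 4)*(n + 2) = (4 + n)*(2 + n) = (2 + n)*(4 + n))
B*(j(N(-5, 4)) + D(-6)) = 3*(-12 + (8 + (-6)² + 6*(-6))) = 3*(-12 + (8 + 36 - 36)) = 3*(-12 + 8) = 3*(-4) = -12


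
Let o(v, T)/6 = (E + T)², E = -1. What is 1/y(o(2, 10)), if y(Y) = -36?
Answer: -1/36 ≈ -0.027778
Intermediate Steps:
o(v, T) = 6*(-1 + T)²
1/y(o(2, 10)) = 1/(-36) = -1/36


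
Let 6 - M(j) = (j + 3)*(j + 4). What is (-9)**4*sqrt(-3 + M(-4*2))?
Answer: 6561*I*sqrt(17) ≈ 27052.0*I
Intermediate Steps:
M(j) = 6 - (3 + j)*(4 + j) (M(j) = 6 - (j + 3)*(j + 4) = 6 - (3 + j)*(4 + j))
(-9)**4*sqrt(-3 + M(-4*2)) = (-9)**4*sqrt(-3 + (-6 - (-4*2)**2 - (-28)*2)) = 6561*sqrt(-3 + (-6 - 1*(-8)**2 - 7*(-8))) = 6561*sqrt(-3 + (-6 - 1*64 + 56)) = 6561*sqrt(-3 + (-6 - 64 + 56)) = 6561*sqrt(-3 - 14) = 6561*sqrt(-17) = 6561*(I*sqrt(17)) = 6561*I*sqrt(17)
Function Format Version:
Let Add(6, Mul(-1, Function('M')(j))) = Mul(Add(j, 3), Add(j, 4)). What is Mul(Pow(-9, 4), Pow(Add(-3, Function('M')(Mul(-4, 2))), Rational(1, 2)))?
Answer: Mul(6561, I, Pow(17, Rational(1, 2))) ≈ Mul(27052., I)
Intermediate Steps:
Function('M')(j) = Add(6, Mul(-1, Add(3, j), Add(4, j))) (Function('M')(j) = Add(6, Mul(-1, Mul(Add(j, 3), Add(j, 4)))) = Add(6, Mul(-1, Mul(Add(3, j), Add(4, j)))) = Add(6, Mul(-1, Add(3, j), Add(4, j))))
Mul(Pow(-9, 4), Pow(Add(-3, Function('M')(Mul(-4, 2))), Rational(1, 2))) = Mul(Pow(-9, 4), Pow(Add(-3, Add(-6, Mul(-1, Pow(Mul(-4, 2), 2)), Mul(-7, Mul(-4, 2)))), Rational(1, 2))) = Mul(6561, Pow(Add(-3, Add(-6, Mul(-1, Pow(-8, 2)), Mul(-7, -8))), Rational(1, 2))) = Mul(6561, Pow(Add(-3, Add(-6, Mul(-1, 64), 56)), Rational(1, 2))) = Mul(6561, Pow(Add(-3, Add(-6, -64, 56)), Rational(1, 2))) = Mul(6561, Pow(Add(-3, -14), Rational(1, 2))) = Mul(6561, Pow(-17, Rational(1, 2))) = Mul(6561, Mul(I, Pow(17, Rational(1, 2)))) = Mul(6561, I, Pow(17, Rational(1, 2)))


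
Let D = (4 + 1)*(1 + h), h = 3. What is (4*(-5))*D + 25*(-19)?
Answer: -875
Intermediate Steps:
D = 20 (D = (4 + 1)*(1 + 3) = 5*4 = 20)
(4*(-5))*D + 25*(-19) = (4*(-5))*20 + 25*(-19) = -20*20 - 475 = -400 - 475 = -875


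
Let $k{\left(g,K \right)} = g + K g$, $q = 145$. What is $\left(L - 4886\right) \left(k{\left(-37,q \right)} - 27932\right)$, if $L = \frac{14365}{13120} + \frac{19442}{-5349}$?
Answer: $\frac{1143597032599889}{7017888} \approx 1.6295 \cdot 10^{8}$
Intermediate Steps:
$L = - \frac{35648131}{14035776}$ ($L = 14365 \cdot \frac{1}{13120} + 19442 \left(- \frac{1}{5349}\right) = \frac{2873}{2624} - \frac{19442}{5349} = - \frac{35648131}{14035776} \approx -2.5398$)
$\left(L - 4886\right) \left(k{\left(-37,q \right)} - 27932\right) = \left(- \frac{35648131}{14035776} - 4886\right) \left(- 37 \left(1 + 145\right) - 27932\right) = - \frac{68614449667 \left(\left(-37\right) 146 - 27932\right)}{14035776} = - \frac{68614449667 \left(-5402 - 27932\right)}{14035776} = \left(- \frac{68614449667}{14035776}\right) \left(-33334\right) = \frac{1143597032599889}{7017888}$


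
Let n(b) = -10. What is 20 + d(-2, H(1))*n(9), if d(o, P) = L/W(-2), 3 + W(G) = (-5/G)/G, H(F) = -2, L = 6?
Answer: 580/17 ≈ 34.118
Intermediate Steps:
W(G) = -3 - 5/G² (W(G) = -3 + (-5/G)/G = -3 - 5/G²)
d(o, P) = -24/17 (d(o, P) = 6/(-3 - 5/(-2)²) = 6/(-3 - 5*¼) = 6/(-3 - 5/4) = 6/(-17/4) = -4/17*6 = -24/17)
20 + d(-2, H(1))*n(9) = 20 - 24/17*(-10) = 20 + 240/17 = 580/17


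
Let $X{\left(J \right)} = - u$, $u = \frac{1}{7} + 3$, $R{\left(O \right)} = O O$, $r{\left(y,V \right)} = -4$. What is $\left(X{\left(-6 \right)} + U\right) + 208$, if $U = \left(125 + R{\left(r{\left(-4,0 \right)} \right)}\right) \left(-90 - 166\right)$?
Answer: $- \frac{251238}{7} \approx -35891.0$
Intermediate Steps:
$R{\left(O \right)} = O^{2}$
$U = -36096$ ($U = \left(125 + \left(-4\right)^{2}\right) \left(-90 - 166\right) = \left(125 + 16\right) \left(-256\right) = 141 \left(-256\right) = -36096$)
$u = \frac{22}{7}$ ($u = \frac{1}{7} + 3 = \frac{22}{7} \approx 3.1429$)
$X{\left(J \right)} = - \frac{22}{7}$ ($X{\left(J \right)} = \left(-1\right) \frac{22}{7} = - \frac{22}{7}$)
$\left(X{\left(-6 \right)} + U\right) + 208 = \left(- \frac{22}{7} - 36096\right) + 208 = - \frac{252694}{7} + 208 = - \frac{251238}{7}$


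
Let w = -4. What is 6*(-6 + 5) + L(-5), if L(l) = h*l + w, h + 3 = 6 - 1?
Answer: -20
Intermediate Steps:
h = 2 (h = -3 + (6 - 1) = -3 + 5 = 2)
L(l) = -4 + 2*l (L(l) = 2*l - 4 = -4 + 2*l)
6*(-6 + 5) + L(-5) = 6*(-6 + 5) + (-4 + 2*(-5)) = 6*(-1) + (-4 - 10) = -6 - 14 = -20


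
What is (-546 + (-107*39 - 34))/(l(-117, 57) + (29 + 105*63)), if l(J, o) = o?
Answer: -4753/6701 ≈ -0.70930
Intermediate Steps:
(-546 + (-107*39 - 34))/(l(-117, 57) + (29 + 105*63)) = (-546 + (-107*39 - 34))/(57 + (29 + 105*63)) = (-546 + (-4173 - 34))/(57 + (29 + 6615)) = (-546 - 4207)/(57 + 6644) = -4753/6701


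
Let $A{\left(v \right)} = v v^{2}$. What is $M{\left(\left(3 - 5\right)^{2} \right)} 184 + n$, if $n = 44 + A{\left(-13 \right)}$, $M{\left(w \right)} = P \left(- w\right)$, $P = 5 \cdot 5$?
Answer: $-20553$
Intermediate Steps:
$A{\left(v \right)} = v^{3}$
$P = 25$
$M{\left(w \right)} = - 25 w$ ($M{\left(w \right)} = 25 \left(- w\right) = - 25 w$)
$n = -2153$ ($n = 44 + \left(-13\right)^{3} = 44 - 2197 = -2153$)
$M{\left(\left(3 - 5\right)^{2} \right)} 184 + n = - 25 \left(3 - 5\right)^{2} \cdot 184 - 2153 = - 25 \left(-2\right)^{2} \cdot 184 - 2153 = \left(-25\right) 4 \cdot 184 - 2153 = \left(-100\right) 184 - 2153 = -18400 - 2153 = -20553$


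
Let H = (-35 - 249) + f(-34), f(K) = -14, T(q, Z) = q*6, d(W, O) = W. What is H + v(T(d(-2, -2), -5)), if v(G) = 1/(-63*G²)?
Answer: -2703457/9072 ≈ -298.00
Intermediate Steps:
T(q, Z) = 6*q
v(G) = -1/(63*G²)
H = -298 (H = (-35 - 249) - 14 = -284 - 14 = -298)
H + v(T(d(-2, -2), -5)) = -298 - 1/(63*(6*(-2))²) = -298 - 1/63/(-12)² = -298 - 1/63*1/144 = -298 - 1/9072 = -2703457/9072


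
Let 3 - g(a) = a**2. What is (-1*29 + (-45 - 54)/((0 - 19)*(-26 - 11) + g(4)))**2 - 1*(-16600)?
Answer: 923070209/52900 ≈ 17449.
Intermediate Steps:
g(a) = 3 - a**2
(-1*29 + (-45 - 54)/((0 - 19)*(-26 - 11) + g(4)))**2 - 1*(-16600) = (-1*29 + (-45 - 54)/((0 - 19)*(-26 - 11) + (3 - 1*4**2)))**2 - 1*(-16600) = (-29 - 99/(-19*(-37) + (3 - 1*16)))**2 + 16600 = (-29 - 99/(703 + (3 - 16)))**2 + 16600 = (-29 - 99/(703 - 13))**2 + 16600 = (-29 - 99/690)**2 + 16600 = (-29 - 99*1/690)**2 + 16600 = (-29 - 33/230)**2 + 16600 = (-6703/230)**2 + 16600 = 44930209/52900 + 16600 = 923070209/52900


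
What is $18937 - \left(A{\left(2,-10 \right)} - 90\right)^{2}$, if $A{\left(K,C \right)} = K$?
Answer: $11193$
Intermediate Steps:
$18937 - \left(A{\left(2,-10 \right)} - 90\right)^{2} = 18937 - \left(2 - 90\right)^{2} = 18937 - \left(-88\right)^{2} = 18937 - 7744 = 11193$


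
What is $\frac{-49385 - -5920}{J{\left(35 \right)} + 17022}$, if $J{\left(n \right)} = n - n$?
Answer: $- \frac{43465}{17022} \approx -2.5535$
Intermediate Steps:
$J{\left(n \right)} = 0$
$\frac{-49385 - -5920}{J{\left(35 \right)} + 17022} = \frac{-49385 - -5920}{0 + 17022} = \frac{-49385 + \left(5960 - 40\right)}{17022} = \left(-49385 + 5920\right) \frac{1}{17022} = \left(-43465\right) \frac{1}{17022} = - \frac{43465}{17022}$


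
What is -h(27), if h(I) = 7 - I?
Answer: 20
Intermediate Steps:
-h(27) = -(7 - 1*27) = -(7 - 27) = -1*(-20) = 20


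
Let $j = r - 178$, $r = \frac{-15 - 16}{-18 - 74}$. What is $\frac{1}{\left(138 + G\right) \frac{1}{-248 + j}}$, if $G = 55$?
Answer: $- \frac{39161}{17756} \approx -2.2055$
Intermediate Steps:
$r = \frac{31}{92}$ ($r = - \frac{31}{-92} = \left(-31\right) \left(- \frac{1}{92}\right) = \frac{31}{92} \approx 0.33696$)
$j = - \frac{16345}{92}$ ($j = \frac{31}{92} - 178 = - \frac{16345}{92} \approx -177.66$)
$\frac{1}{\left(138 + G\right) \frac{1}{-248 + j}} = \frac{1}{\left(138 + 55\right) \frac{1}{-248 - \frac{16345}{92}}} = \frac{1}{193 \frac{1}{- \frac{39161}{92}}} = \frac{1}{193 \left(- \frac{92}{39161}\right)} = \frac{1}{- \frac{17756}{39161}} = - \frac{39161}{17756}$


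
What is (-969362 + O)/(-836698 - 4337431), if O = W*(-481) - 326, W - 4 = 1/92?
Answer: 89388785/476019868 ≈ 0.18778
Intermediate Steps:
W = 369/92 (W = 4 + 1/92 = 369/92 ≈ 4.0109)
O = -207481/92 (O = (369/92)*(-481) - 326 = -177489/92 - 326 = -207481/92 ≈ -2255.2)
(-969362 + O)/(-836698 - 4337431) = (-969362 - 207481/92)/(-836698 - 4337431) = -89388785/92/(-5174129) = -89388785/92*(-1/5174129) = 89388785/476019868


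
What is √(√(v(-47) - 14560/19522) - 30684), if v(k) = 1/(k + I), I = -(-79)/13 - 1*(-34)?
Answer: √(-2631134862687600 + 292830*I*√76340097730)/292830 ≈ 0.0026932 + 175.17*I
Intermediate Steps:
I = 521/13 (I = -(-79)/13 + 34 = -1*(-79/13) + 34 = 79/13 + 34 = 521/13 ≈ 40.077)
v(k) = 1/(521/13 + k) (v(k) = 1/(k + 521/13) = 1/(521/13 + k))
√(√(v(-47) - 14560/19522) - 30684) = √(√(13/(521 + 13*(-47)) - 14560/19522) - 30684) = √(√(13/(521 - 611) - 14560*1/19522) - 30684) = √(√(13/(-90) - 7280/9761) - 30684) = √(√(13*(-1/90) - 7280/9761) - 30684) = √(√(-13/90 - 7280/9761) - 30684) = √(√(-782093/878490) - 30684) = √(I*√76340097730/292830 - 30684) = √(-30684 + I*√76340097730/292830)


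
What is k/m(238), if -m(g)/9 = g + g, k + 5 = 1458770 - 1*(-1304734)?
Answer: -2763499/4284 ≈ -645.07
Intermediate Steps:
k = 2763499 (k = -5 + (1458770 - 1*(-1304734)) = -5 + (1458770 + 1304734) = -5 + 2763504 = 2763499)
m(g) = -18*g (m(g) = -9*(g + g) = -18*g)
k/m(238) = 2763499/((-18*238)) = 2763499/(-4284) = 2763499*(-1/4284) = -2763499/4284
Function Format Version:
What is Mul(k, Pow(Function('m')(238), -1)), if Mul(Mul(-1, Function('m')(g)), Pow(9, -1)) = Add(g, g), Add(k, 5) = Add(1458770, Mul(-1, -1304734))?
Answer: Rational(-2763499, 4284) ≈ -645.07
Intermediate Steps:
k = 2763499 (k = Add(-5, Add(1458770, Mul(-1, -1304734))) = Add(-5, Add(1458770, 1304734)) = Add(-5, 2763504) = 2763499)
Function('m')(g) = Mul(-18, g) (Function('m')(g) = Mul(-9, Add(g, g)) = Mul(-9, Mul(2, g)) = Mul(-18, g))
Mul(k, Pow(Function('m')(238), -1)) = Mul(2763499, Pow(Mul(-18, 238), -1)) = Mul(2763499, Pow(-4284, -1)) = Mul(2763499, Rational(-1, 4284)) = Rational(-2763499, 4284)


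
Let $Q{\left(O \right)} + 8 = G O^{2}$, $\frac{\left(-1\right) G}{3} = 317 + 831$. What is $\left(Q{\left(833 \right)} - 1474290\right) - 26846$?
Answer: $-2391254860$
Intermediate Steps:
$G = -3444$ ($G = - 3 \left(317 + 831\right) = \left(-3\right) 1148 = -3444$)
$Q{\left(O \right)} = -8 - 3444 O^{2}$
$\left(Q{\left(833 \right)} - 1474290\right) - 26846 = \left(\left(-8 - 3444 \cdot 833^{2}\right) - 1474290\right) - 26846 = \left(\left(-8 - 2389753716\right) - 1474290\right) - 26846 = \left(-2389753724 - 1474290\right) - 26846 = -2391228014 - 26846 = -2391254860$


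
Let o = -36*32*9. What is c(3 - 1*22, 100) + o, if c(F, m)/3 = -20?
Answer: -10428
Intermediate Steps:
c(F, m) = -60 (c(F, m) = 3*(-20) = -60)
o = -10368 (o = -1152*9 = -10368)
c(3 - 1*22, 100) + o = -60 - 10368 = -10428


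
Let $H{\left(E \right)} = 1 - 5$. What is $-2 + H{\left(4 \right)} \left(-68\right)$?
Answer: $270$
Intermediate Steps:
$H{\left(E \right)} = -4$
$-2 + H{\left(4 \right)} \left(-68\right) = -2 - -272 = -2 + 272 = 270$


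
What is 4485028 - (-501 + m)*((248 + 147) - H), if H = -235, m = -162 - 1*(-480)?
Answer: 4600318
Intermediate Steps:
m = 318 (m = -162 + 480 = 318)
4485028 - (-501 + m)*((248 + 147) - H) = 4485028 - (-501 + 318)*((248 + 147) - 1*(-235)) = 4485028 - (-183)*(395 + 235) = 4485028 - (-183)*630 = 4485028 - 1*(-115290) = 4485028 + 115290 = 4600318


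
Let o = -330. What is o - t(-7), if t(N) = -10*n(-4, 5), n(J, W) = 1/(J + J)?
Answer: -1325/4 ≈ -331.25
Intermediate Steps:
n(J, W) = 1/(2*J)
t(N) = 5/4 (t(N) = -5/(-4) = -5*(-1)/4 = -10*(-⅛) = 5/4)
o - t(-7) = -330 - 1*5/4 = -330 - 5/4 = -1325/4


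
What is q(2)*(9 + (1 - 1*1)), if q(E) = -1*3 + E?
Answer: -9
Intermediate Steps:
q(E) = -3 + E
q(2)*(9 + (1 - 1*1)) = (-3 + 2)*(9 + (1 - 1*1)) = -(9 + (1 - 1)) = -(9 + 0) = -1*9 = -9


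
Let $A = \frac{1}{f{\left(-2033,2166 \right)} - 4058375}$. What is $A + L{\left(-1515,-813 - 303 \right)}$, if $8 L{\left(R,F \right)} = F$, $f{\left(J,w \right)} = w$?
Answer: $- \frac{1131682313}{8112418} \approx -139.5$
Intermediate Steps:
$L{\left(R,F \right)} = \frac{F}{8}$
$A = - \frac{1}{4056209}$ ($A = \frac{1}{2166 - 4058375} = \frac{1}{-4056209} = - \frac{1}{4056209} \approx -2.4654 \cdot 10^{-7}$)
$A + L{\left(-1515,-813 - 303 \right)} = - \frac{1}{4056209} + \frac{-813 - 303}{8} = - \frac{1}{4056209} + \frac{1}{8} \left(-1116\right) = - \frac{1}{4056209} - \frac{279}{2} = - \frac{1131682313}{8112418}$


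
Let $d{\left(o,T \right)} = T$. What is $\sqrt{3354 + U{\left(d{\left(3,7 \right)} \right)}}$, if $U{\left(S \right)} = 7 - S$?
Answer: $\sqrt{3354} \approx 57.914$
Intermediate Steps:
$\sqrt{3354 + U{\left(d{\left(3,7 \right)} \right)}} = \sqrt{3354 + \left(7 - 7\right)} = \sqrt{3354 + 0} = \sqrt{3354}$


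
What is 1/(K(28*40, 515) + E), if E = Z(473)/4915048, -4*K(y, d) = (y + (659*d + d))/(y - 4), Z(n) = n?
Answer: -1371298392/104757972343 ≈ -0.013090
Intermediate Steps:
K(y, d) = -(y + 660*d)/(4*(-4 + y)) (K(y, d) = -(y + (659*d + d))/(4*(y - 4)) = -(y + 660*d)/(4*(-4 + y)))
E = 473/4915048 ≈ 9.6235e-5
1/(K(28*40, 515) + E) = 1/((-28*40 - 660*515)/(4*(-4 + 28*40)) + 473/4915048) = 1/((-1*1120 - 339900)/(4*(-4 + 1120)) + 473/4915048) = 1/((¼)*(-1120 - 339900)/1116 + 473/4915048) = 1/((¼)*(1/1116)*(-341020) + 473/4915048) = 1/(-85255/1116 + 473/4915048) = 1/(-104757972343/1371298392) = -1371298392/104757972343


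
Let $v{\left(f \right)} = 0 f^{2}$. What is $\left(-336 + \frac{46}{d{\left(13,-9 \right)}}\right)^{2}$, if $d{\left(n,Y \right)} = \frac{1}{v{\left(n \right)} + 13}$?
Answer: $68644$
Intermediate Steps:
$v{\left(f \right)} = 0$
$d{\left(n,Y \right)} = \frac{1}{13}$ ($d{\left(n,Y \right)} = \frac{1}{0 + 13} = \frac{1}{13}$)
$\left(-336 + \frac{46}{d{\left(13,-9 \right)}}\right)^{2} = \left(-336 + 46 \frac{1}{\frac{1}{13}}\right)^{2} = \left(-336 + 46 \cdot 13\right)^{2} = \left(-336 + 598\right)^{2} = 262^{2} = 68644$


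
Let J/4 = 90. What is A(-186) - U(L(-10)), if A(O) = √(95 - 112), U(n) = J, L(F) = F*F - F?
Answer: -360 + I*√17 ≈ -360.0 + 4.1231*I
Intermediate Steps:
L(F) = F² - F
J = 360 (J = 4*90 = 360)
U(n) = 360
A(O) = I*√17 (A(O) = √(-17) = I*√17)
A(-186) - U(L(-10)) = I*√17 - 1*360 = I*√17 - 360 = -360 + I*√17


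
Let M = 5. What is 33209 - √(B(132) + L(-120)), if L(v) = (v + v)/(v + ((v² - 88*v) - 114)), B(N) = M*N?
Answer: 33209 - 2*√2802094555/4121 ≈ 33183.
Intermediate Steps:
B(N) = 5*N
L(v) = 2*v/(-114 + v² - 87*v) (L(v) = (2*v)/(v + (-114 + v² - 88*v)) = (2*v)/(-114 + v² - 87*v) = 2*v/(-114 + v² - 87*v))
33209 - √(B(132) + L(-120)) = 33209 - √(5*132 + 2*(-120)/(-114 + (-120)² - 87*(-120))) = 33209 - √(660 + 2*(-120)/(-114 + 14400 + 10440)) = 33209 - √(660 + 2*(-120)/24726) = 33209 - √(660 + 2*(-120)*(1/24726)) = 33209 - √(660 - 40/4121) = 33209 - √(2719820/4121) = 33209 - 2*√2802094555/4121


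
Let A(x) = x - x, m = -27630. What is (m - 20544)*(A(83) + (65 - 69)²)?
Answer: -770784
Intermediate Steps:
A(x) = 0
(m - 20544)*(A(83) + (65 - 69)²) = (-27630 - 20544)*(0 + (65 - 69)²) = -48174*(0 + (-4)²) = -48174*(0 + 16) = -48174*16 = -770784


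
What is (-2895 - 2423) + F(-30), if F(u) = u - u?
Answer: -5318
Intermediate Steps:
F(u) = 0
(-2895 - 2423) + F(-30) = (-2895 - 2423) + 0 = -5318 + 0 = -5318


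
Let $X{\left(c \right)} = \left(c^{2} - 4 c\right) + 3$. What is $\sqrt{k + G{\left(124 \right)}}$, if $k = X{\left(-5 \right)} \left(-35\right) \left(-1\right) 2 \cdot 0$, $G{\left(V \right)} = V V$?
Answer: $124$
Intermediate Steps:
$G{\left(V \right)} = V^{2}$
$X{\left(c \right)} = 3 + c^{2} - 4 c$
$k = 0$ ($k = \left(3 + \left(-5\right)^{2} - -20\right) \left(-35\right) \left(-1\right) 2 \cdot 0 = \left(3 + 25 + 20\right) \left(-35\right) \left(\left(-2\right) 0\right) = 48 \left(-35\right) 0 = \left(-1680\right) 0 = 0$)
$\sqrt{k + G{\left(124 \right)}} = \sqrt{0 + 124^{2}} = \sqrt{0 + 15376} = \sqrt{15376} = 124$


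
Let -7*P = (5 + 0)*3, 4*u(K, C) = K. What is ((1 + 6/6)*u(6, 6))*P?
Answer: -45/7 ≈ -6.4286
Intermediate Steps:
u(K, C) = K/4
P = -15/7 (P = -(5 + 0)*3/7 = -5*3/7 = -⅐*15 = -15/7 ≈ -2.1429)
((1 + 6/6)*u(6, 6))*P = ((1 + 6/6)*((¼)*6))*(-15/7) = ((1 + 6*(⅙))*(3/2))*(-15/7) = ((1 + 1)*(3/2))*(-15/7) = (2*(3/2))*(-15/7) = 3*(-15/7) = -45/7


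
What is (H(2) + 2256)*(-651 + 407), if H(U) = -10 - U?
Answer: -547536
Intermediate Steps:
(H(2) + 2256)*(-651 + 407) = ((-10 - 1*2) + 2256)*(-651 + 407) = ((-10 - 2) + 2256)*(-244) = (-12 + 2256)*(-244) = 2244*(-244) = -547536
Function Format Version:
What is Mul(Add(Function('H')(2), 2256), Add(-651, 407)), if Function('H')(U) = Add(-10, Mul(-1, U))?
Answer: -547536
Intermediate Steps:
Mul(Add(Function('H')(2), 2256), Add(-651, 407)) = Mul(Add(Add(-10, Mul(-1, 2)), 2256), Add(-651, 407)) = Mul(Add(Add(-10, -2), 2256), -244) = Mul(Add(-12, 2256), -244) = Mul(2244, -244) = -547536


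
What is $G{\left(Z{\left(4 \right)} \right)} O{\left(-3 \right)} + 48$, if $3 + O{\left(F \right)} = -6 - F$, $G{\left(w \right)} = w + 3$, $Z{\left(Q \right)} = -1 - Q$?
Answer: $60$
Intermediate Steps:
$G{\left(w \right)} = 3 + w$
$O{\left(F \right)} = -9 - F$ ($O{\left(F \right)} = -3 - \left(6 + F\right) = -9 - F$)
$G{\left(Z{\left(4 \right)} \right)} O{\left(-3 \right)} + 48 = \left(3 - 5\right) \left(-9 - -3\right) + 48 = \left(3 - 5\right) \left(-9 + 3\right) + 48 = \left(3 - 5\right) \left(-6\right) + 48 = \left(-2\right) \left(-6\right) + 48 = 12 + 48 = 60$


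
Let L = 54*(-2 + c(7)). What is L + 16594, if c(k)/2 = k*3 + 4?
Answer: 19186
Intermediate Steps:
c(k) = 8 + 6*k (c(k) = 2*(k*3 + 4) = 2*(3*k + 4) = 2*(4 + 3*k) = 8 + 6*k)
L = 2592 (L = 54*(-2 + (8 + 6*7)) = 54*(-2 + (8 + 42)) = 54*(-2 + 50) = 54*48 = 2592)
L + 16594 = 2592 + 16594 = 19186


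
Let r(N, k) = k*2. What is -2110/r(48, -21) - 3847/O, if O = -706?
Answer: 825617/14826 ≈ 55.687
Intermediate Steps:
r(N, k) = 2*k
-2110/r(48, -21) - 3847/O = -2110/(2*(-21)) - 3847/(-706) = -2110/(-42) - 3847*(-1/706) = -2110*(-1/42) + 3847/706 = 1055/21 + 3847/706 = 825617/14826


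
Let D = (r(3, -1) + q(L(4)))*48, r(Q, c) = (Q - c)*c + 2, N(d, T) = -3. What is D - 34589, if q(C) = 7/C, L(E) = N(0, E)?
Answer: -34797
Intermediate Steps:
r(Q, c) = 2 + c*(Q - c) (r(Q, c) = c*(Q - c) + 2 = 2 + c*(Q - c))
L(E) = -3
D = -208 (D = ((2 - 1*(-1)**2 + 3*(-1)) + 7/(-3))*48 = ((2 - 1*1 - 3) + 7*(-1/3))*48 = ((2 - 1 - 3) - 7/3)*48 = (-2 - 7/3)*48 = -13/3*48 = -208)
D - 34589 = -208 - 34589 = -34797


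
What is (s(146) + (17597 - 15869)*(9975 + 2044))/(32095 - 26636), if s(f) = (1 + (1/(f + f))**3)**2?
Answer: 12873872478127976012929/3383842985212522496 ≈ 3804.5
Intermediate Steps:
s(f) = (1 + 1/(8*f**3))**2 (s(f) = (1 + (1/(2*f))**3)**2 = (1 + 1/(8*f**3))**2)
(s(146) + (17597 - 15869)*(9975 + 2044))/(32095 - 26636) = ((1/64)*(1 + 8*146**3)**2/146**6 + (17597 - 15869)*(9975 + 2044))/(32095 - 26636) = ((1/64)*(1/9685390482496)*(1 + 8*3112136)**2 + 1728*12019)/5459 = ((1/64)*(1/9685390482496)*(1 + 24897088)**2 + 20768832)*(1/5459) = ((1/64)*(1/9685390482496)*24897089**2 + 20768832)*(1/5459) = ((1/64)*(1/9685390482496)*619865040673921 + 20768832)*(1/5459) = (619865040673921/619864990879744 + 20768832)*(1/5459) = (12873872478127976012929/619864990879744)*(1/5459) = 12873872478127976012929/3383842985212522496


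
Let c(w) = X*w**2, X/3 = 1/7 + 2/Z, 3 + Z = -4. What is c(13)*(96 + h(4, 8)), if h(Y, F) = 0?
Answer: -48672/7 ≈ -6953.1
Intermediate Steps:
Z = -7 (Z = -3 - 4 = -7)
X = -3/7 (X = 3*(1/7 + 2/(-7)) = 3*(1*(1/7) + 2*(-1/7)) = 3*(1/7 - 2/7) = 3*(-1/7) = -3/7 ≈ -0.42857)
c(w) = -3*w**2/7
c(13)*(96 + h(4, 8)) = (-3/7*13**2)*(96 + 0) = -3/7*169*96 = -507/7*96 = -48672/7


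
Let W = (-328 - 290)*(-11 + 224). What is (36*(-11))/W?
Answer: 22/7313 ≈ 0.0030083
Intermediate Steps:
W = -131634 (W = -618*213 = -131634)
(36*(-11))/W = (36*(-11))/(-131634) = -396*(-1/131634) = 22/7313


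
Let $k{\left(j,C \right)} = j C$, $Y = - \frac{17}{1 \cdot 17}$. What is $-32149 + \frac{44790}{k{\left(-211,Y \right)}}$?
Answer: $- \frac{6738649}{211} \approx -31937.0$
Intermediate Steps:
$Y = -1$ ($Y = - \frac{17}{17} = \left(-17\right) \frac{1}{17} = -1$)
$k{\left(j,C \right)} = C j$
$-32149 + \frac{44790}{k{\left(-211,Y \right)}} = -32149 + \frac{44790}{\left(-1\right) \left(-211\right)} = -32149 + \frac{44790}{211} = - \frac{6738649}{211}$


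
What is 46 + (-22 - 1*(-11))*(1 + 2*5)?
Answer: -75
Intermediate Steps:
46 + (-22 - 1*(-11))*(1 + 2*5) = 46 + (-22 + 11)*(1 + 10) = 46 - 11*11 = 46 - 121 = -75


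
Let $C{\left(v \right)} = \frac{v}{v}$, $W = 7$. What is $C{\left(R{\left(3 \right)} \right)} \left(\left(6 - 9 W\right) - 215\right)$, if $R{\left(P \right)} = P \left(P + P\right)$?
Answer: $-272$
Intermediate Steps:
$R{\left(P \right)} = 2 P^{2}$ ($R{\left(P \right)} = P 2 P = 2 P^{2}$)
$C{\left(v \right)} = 1$
$C{\left(R{\left(3 \right)} \right)} \left(\left(6 - 9 W\right) - 215\right) = 1 \left(\left(6 - 63\right) - 215\right) = 1 \left(-57 - 215\right) = 1 \left(-272\right) = -272$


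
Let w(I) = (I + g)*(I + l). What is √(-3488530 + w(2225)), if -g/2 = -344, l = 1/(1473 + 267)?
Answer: √251702610295/290 ≈ 1730.0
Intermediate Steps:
l = 1/1740 ≈ 0.00057471
g = 688 (g = -2*(-344) = 688)
w(I) = (688 + I)*(1/1740 + I) (w(I) = (I + 688)*(I + 1/1740) = (688 + I)*(1/1740 + I))
√(-3488530 + w(2225)) = √(-3488530 + (172/435 + 2225² + (1197121/1740)*2225)) = √(-3488530 + (172/435 + 4950625 + 532718845/348)) = √(-3488530 + 3759227471/580) = √(1735880071/580) = √251702610295/290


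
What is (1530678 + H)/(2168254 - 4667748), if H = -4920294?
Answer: 1694808/1249747 ≈ 1.3561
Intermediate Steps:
(1530678 + H)/(2168254 - 4667748) = (1530678 - 4920294)/(2168254 - 4667748) = -3389616/(-2499494) = -3389616*(-1/2499494) = 1694808/1249747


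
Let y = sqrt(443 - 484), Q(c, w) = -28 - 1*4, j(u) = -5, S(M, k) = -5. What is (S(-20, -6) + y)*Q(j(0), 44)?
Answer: 160 - 32*I*sqrt(41) ≈ 160.0 - 204.9*I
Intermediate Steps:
Q(c, w) = -32 (Q(c, w) = -28 - 4 = -32)
y = I*sqrt(41) (y = sqrt(-41) = I*sqrt(41) ≈ 6.4031*I)
(S(-20, -6) + y)*Q(j(0), 44) = (-5 + I*sqrt(41))*(-32) = 160 - 32*I*sqrt(41)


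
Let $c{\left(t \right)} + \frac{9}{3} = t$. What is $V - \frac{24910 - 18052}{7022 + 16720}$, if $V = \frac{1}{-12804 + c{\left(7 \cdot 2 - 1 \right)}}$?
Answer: $- \frac{4875833}{16875286} \approx -0.28893$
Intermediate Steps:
$c{\left(t \right)} = -3 + t$
$V = - \frac{1}{12794}$ ($V = \frac{1}{-12804 + \left(-3 + \left(7 \cdot 2 - 1\right)\right)} = \frac{1}{-12804 + \left(-3 + \left(14 - 1\right)\right)} = \frac{1}{-12804 + \left(-3 + 13\right)} = \frac{1}{-12804 + 10} = \frac{1}{-12794} = - \frac{1}{12794} \approx -7.8162 \cdot 10^{-5}$)
$V - \frac{24910 - 18052}{7022 + 16720} = - \frac{1}{12794} - \frac{24910 - 18052}{7022 + 16720} = - \frac{1}{12794} - \frac{6858}{23742} = - \frac{1}{12794} - 6858 \cdot \frac{1}{23742} = - \frac{1}{12794} - \frac{381}{1319} = - \frac{4875833}{16875286}$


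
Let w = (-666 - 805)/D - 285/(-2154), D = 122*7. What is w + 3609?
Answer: 552990675/153293 ≈ 3607.4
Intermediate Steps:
D = 854
w = -243762/153293 (w = (-666 - 805)/854 - 285/(-2154) = -1471*1/854 - 285*(-1/2154) = -1471/854 + 95/718 = -243762/153293 ≈ -1.5902)
w + 3609 = -243762/153293 + 3609 = 552990675/153293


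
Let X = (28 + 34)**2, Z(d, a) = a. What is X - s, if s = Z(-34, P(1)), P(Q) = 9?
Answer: 3835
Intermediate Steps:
s = 9
X = 3844 (X = 62**2 = 3844)
X - s = 3844 - 1*9 = 3844 - 9 = 3835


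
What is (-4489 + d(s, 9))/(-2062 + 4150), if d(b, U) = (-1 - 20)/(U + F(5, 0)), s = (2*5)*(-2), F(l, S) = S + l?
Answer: -8981/4176 ≈ -2.1506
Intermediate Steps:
s = -20 (s = 10*(-2) = -20)
d(b, U) = -21/(5 + U) (d(b, U) = (-1 - 20)/(U + (0 + 5)) = -21/(U + 5) = -21/(5 + U))
(-4489 + d(s, 9))/(-2062 + 4150) = (-4489 - 21/(5 + 9))/(-2062 + 4150) = (-4489 - 21/14)/2088 = (-4489 - 21*1/14)*(1/2088) = (-4489 - 3/2)*(1/2088) = -8981/2*1/2088 = -8981/4176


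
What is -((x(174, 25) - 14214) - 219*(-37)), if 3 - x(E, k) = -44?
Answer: 6064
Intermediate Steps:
x(E, k) = 47 (x(E, k) = 3 - 1*(-44) = 3 + 44 = 47)
-((x(174, 25) - 14214) - 219*(-37)) = -((47 - 14214) - 219*(-37)) = -(-14167 + 8103) = -1*(-6064) = 6064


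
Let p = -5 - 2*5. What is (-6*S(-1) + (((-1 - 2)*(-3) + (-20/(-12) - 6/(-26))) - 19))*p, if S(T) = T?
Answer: 410/13 ≈ 31.538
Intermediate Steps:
p = -15 (p = -5 - 10 = -15)
(-6*S(-1) + (((-1 - 2)*(-3) + (-20/(-12) - 6/(-26))) - 19))*p = (-6*(-1) + (((-1 - 2)*(-3) + (-20/(-12) - 6/(-26))) - 19))*(-15) = (6 + ((-3*(-3) + (-20*(-1/12) - 6*(-1/26))) - 19))*(-15) = (6 + ((9 + (5/3 + 3/13)) - 19))*(-15) = (6 + ((9 + 74/39) - 19))*(-15) = (6 + (425/39 - 19))*(-15) = (6 - 316/39)*(-15) = -82/39*(-15) = 410/13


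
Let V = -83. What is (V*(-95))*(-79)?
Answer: -622915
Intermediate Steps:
(V*(-95))*(-79) = -83*(-95)*(-79) = 7885*(-79) = -622915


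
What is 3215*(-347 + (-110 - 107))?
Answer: -1813260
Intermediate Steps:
3215*(-347 + (-110 - 107)) = 3215*(-347 - 217) = 3215*(-564) = -1813260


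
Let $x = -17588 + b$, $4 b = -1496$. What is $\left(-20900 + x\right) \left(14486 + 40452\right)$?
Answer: $-2135000556$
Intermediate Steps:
$b = -374$ ($b = \frac{1}{4} \left(-1496\right) = -374$)
$x = -17962$ ($x = -17588 - 374 = -17962$)
$\left(-20900 + x\right) \left(14486 + 40452\right) = \left(-20900 - 17962\right) \left(14486 + 40452\right) = \left(-38862\right) 54938 = -2135000556$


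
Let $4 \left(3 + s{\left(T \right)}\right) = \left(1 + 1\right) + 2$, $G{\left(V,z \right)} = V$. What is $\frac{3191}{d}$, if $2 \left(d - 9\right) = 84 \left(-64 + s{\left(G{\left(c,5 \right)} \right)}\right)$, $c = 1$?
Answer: $- \frac{3191}{2763} \approx -1.1549$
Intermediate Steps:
$s{\left(T \right)} = -2$ ($s{\left(T \right)} = -3 + \frac{\left(1 + 1\right) + 2}{4} = -3 + \frac{2 + 2}{4} = -3 + \frac{1}{4} \cdot 4 = -3 + 1 = -2$)
$d = -2763$ ($d = 9 + \frac{84 \left(-64 - 2\right)}{2} = 9 + \frac{84 \left(-66\right)}{2} = 9 + \frac{1}{2} \left(-5544\right) = 9 - 2772 = -2763$)
$\frac{3191}{d} = \frac{3191}{-2763} = 3191 \left(- \frac{1}{2763}\right) = - \frac{3191}{2763}$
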